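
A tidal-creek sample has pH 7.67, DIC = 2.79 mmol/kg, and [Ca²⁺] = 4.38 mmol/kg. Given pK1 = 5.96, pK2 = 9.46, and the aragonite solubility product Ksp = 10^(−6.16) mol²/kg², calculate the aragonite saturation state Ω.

α₂ = 1 / (1 + [H⁺]/K2 + [H⁺]²/(K1K2)) = 1 / (1 + 10^+1.79 + 10^+0.08)
   = 1 / (1 + 61.660 + 1.2023) = 1/63.862 = 0.01566
[CO3²⁻] = α₂ × DIC = 0.01566 × 2.79 = 0.04369 mmol/kg
Ksp = 10^(−6.16) = 6.918×10^-7
Ω = [Ca²⁺][CO3²⁻]/Ksp = (4.38×10^-3)(4.369×10^-5) / 6.918×10^-7 = 0.277

Ω = 0.277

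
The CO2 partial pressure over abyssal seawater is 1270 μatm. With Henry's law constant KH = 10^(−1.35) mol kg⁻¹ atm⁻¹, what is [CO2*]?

KH = 10^(−1.35) = 4.467×10^-2 mol kg⁻¹ atm⁻¹
[CO2*] = KH · pCO2 = 4.467×10^-2 × 1270×10^-6 atm = 5.67×10^-5 mol/kg

[CO2*] = 56.7 μmol/kg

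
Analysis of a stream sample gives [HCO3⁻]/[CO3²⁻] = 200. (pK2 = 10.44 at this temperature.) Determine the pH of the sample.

From K2 = [H⁺][CO3²⁻]/[HCO3⁻]:  pH = pK2 − log₁₀([HCO3⁻]/[CO3²⁻])
log₁₀(200) = +2.301
pH = 10.44 − (+2.301) = 8.14

pH = 8.14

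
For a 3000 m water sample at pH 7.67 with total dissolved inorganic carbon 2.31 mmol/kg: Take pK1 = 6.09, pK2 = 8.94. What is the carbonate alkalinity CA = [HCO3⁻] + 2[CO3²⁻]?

CA = [HCO3⁻] + 2[CO3²⁻] = (α₁ + 2α₂)·DIC
At pH 7.67: [H⁺]/K1 = 10^-1.58 = 0.026303, K2/[H⁺] = 10^-1.27 = 0.053703
α₁ = 1/(1 + 0.026303 + 0.053703) = 1/1.0800 = 0.9259; α₂ = α₁·K2/[H⁺] = 0.04972
α₁ + 2α₂ = 1.0254
CA = 1.0254 × 2.31 = 2.37 mmol/kg

CA = 2.37 mmol/kg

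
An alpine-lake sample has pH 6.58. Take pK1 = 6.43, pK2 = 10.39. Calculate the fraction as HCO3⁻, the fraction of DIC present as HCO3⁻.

α₁ = 0.585

α₁ = 1 / (1 + [H⁺]/K1 + K2/[H⁺]) = 1 / (1 + 10^-0.15 + 10^-3.81)
   = 1 / (1 + 0.70795 + 0.00015488) = 1/1.7081 = 0.5854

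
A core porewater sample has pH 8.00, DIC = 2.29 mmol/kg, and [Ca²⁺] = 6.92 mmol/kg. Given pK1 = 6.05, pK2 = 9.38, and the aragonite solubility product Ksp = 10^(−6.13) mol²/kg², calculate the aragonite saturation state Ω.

α₂ = 1 / (1 + [H⁺]/K2 + [H⁺]²/(K1K2)) = 1 / (1 + 10^+1.38 + 10^-0.57)
   = 1 / (1 + 23.988 + 0.26915) = 1/25.257 = 0.03959
[CO3²⁻] = α₂ × DIC = 0.03959 × 2.29 = 0.09067 mmol/kg
Ksp = 10^(−6.13) = 7.413×10^-7
Ω = [Ca²⁺][CO3²⁻]/Ksp = (6.92×10^-3)(9.067×10^-5) / 7.413×10^-7 = 0.846

Ω = 0.846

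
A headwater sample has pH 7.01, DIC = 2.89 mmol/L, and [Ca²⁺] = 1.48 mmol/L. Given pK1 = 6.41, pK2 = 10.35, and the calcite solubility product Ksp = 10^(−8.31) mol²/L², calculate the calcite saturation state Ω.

Ω = 0.319

α₂ = 1 / (1 + [H⁺]/K2 + [H⁺]²/(K1K2)) = 1 / (1 + 10^+3.34 + 10^+2.74)
   = 1 / (1 + 2187.8 + 549.54) = 1/2738.3 = 0.0003652
[CO3²⁻] = α₂ × DIC = 0.0003652 × 2.89 = 0.001055 mmol/L = 1.055 μmol/L
Ksp = 10^(−8.31) = 4.898×10^-9
Ω = [Ca²⁺][CO3²⁻]/Ksp = (1.48×10^-3)(1.055×10^-6) / 4.898×10^-9 = 0.319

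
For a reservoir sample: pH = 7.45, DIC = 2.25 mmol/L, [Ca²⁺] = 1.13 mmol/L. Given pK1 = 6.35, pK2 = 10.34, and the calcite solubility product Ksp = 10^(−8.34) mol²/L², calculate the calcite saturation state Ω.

α₂ = 1 / (1 + [H⁺]/K2 + [H⁺]²/(K1K2)) = 1 / (1 + 10^+2.89 + 10^+1.79)
   = 1 / (1 + 776.25 + 61.660) = 1/838.91 = 0.001192
[CO3²⁻] = α₂ × DIC = 0.001192 × 2.25 = 0.002682 mmol/L = 2.682 μmol/L
Ksp = 10^(−8.34) = 4.571×10^-9
Ω = [Ca²⁺][CO3²⁻]/Ksp = (1.13×10^-3)(2.682×10^-6) / 4.571×10^-9 = 0.663

Ω = 0.663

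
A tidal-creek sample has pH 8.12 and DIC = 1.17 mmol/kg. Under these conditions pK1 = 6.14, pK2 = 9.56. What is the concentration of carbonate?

α₂ = 1 / (1 + [H⁺]/K2 + [H⁺]²/(K1K2)) = 1 / (1 + 10^+1.44 + 10^-0.54)
   = 1 / (1 + 27.542 + 0.28840) = 1/28.831 = 0.03469
[CO3²⁻] = α₂ × DIC = 0.03469 × 1.17 = 0.0406 mmol/kg

[CO3²⁻] = 0.0406 mmol/kg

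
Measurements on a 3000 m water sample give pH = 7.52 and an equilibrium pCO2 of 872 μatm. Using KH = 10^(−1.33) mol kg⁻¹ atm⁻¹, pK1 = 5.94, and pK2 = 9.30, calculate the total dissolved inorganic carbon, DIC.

DIC = 1.62 mmol/kg

[CO2*] = KH · pCO2 = 10^(−1.33) × 872×10^-6 = 4.079×10^-5 mol/kg
α₀ = 1/(1 + K1/[H⁺] + K1K2/[H⁺]²) = 1/(1 + 10^+1.58 + 10^-0.20) = 0.02522
DIC = [CO2*]/α₀ = 4.079×10^-5 / 0.02522 = 1.62 mmol/kg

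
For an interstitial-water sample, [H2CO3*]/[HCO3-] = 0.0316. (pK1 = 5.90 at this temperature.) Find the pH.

From K1 = [H⁺][HCO3-]/[H2CO3*]:  pH = pK1 − log₁₀([H2CO3*]/[HCO3-])
log₁₀(0.0316) = -1.500
pH = 5.90 − (-1.500) = 7.40

pH = 7.40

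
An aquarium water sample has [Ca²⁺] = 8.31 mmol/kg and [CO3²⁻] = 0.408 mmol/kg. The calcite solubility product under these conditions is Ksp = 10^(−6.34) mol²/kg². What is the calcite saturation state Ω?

Ω = 7.42

Ksp = 10^(−6.34) = 4.571×10^-7
Ω = [Ca²⁺][CO3²⁻]/Ksp = (8.31×10^-3)(0.408×10^-3) / 4.571×10^-7 = 7.42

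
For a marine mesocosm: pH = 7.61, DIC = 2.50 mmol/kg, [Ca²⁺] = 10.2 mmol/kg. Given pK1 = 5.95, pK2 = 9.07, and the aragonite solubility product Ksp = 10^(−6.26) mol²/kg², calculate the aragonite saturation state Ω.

α₂ = 1 / (1 + [H⁺]/K2 + [H⁺]²/(K1K2)) = 1 / (1 + 10^+1.46 + 10^-0.20)
   = 1 / (1 + 28.840 + 0.63096) = 1/30.471 = 0.03282
[CO3²⁻] = α₂ × DIC = 0.03282 × 2.50 = 0.08204 mmol/kg
Ksp = 10^(−6.26) = 5.495×10^-7
Ω = [Ca²⁺][CO3²⁻]/Ksp = (10.2×10^-3)(8.204×10^-5) / 5.495×10^-7 = 1.52

Ω = 1.52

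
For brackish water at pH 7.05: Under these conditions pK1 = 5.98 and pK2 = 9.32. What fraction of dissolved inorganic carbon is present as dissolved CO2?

α₀ = 1 / (1 + K1/[H⁺] + K1K2/[H⁺]²) = 1 / (1 + 10^+1.07 + 10^-1.20)
   = 1 / (1 + 11.749 + 0.063096) = 1/12.812 = 0.07805

α₀ = 0.0781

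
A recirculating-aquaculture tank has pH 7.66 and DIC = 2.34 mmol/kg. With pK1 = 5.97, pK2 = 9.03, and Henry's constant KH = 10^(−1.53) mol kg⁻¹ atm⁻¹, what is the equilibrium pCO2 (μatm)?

α₀ = 1 / (1 + K1/[H⁺] + K1K2/[H⁺]²) = 1 / (1 + 10^+1.69 + 10^+0.32)
   = 1 / (1 + 48.978 + 2.0893) = 1/52.067 = 0.01921
[CO2*] = α₀ × DIC = 0.01921 × 2.34 = 0.04494 mmol/kg
pCO2 = [CO2*]/KH = 4.494×10^-5 / 2.951×10^-2 = 1520 μatm

pCO2 = 1520 μatm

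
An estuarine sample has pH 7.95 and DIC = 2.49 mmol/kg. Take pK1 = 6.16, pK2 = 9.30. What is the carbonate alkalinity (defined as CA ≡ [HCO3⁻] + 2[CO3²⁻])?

CA = [HCO3⁻] + 2[CO3²⁻] = (α₁ + 2α₂)·DIC
At pH 7.95: [H⁺]/K1 = 10^-1.79 = 0.016218, K2/[H⁺] = 10^-1.35 = 0.044668
α₁ = 1/(1 + 0.016218 + 0.044668) = 1/1.0609 = 0.9426; α₂ = α₁·K2/[H⁺] = 0.04210
α₁ + 2α₂ = 1.0268
CA = 1.0268 × 2.49 = 2.56 mmol/kg

CA = 2.56 mmol/kg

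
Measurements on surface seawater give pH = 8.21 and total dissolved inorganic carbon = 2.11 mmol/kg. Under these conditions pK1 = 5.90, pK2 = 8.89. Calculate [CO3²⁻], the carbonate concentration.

α₂ = 1 / (1 + [H⁺]/K2 + [H⁺]²/(K1K2)) = 1 / (1 + 10^+0.68 + 10^-1.63)
   = 1 / (1 + 4.7863 + 0.023442) = 1/5.8097 = 0.1721
[CO3²⁻] = α₂ × DIC = 0.1721 × 2.11 = 0.363 mmol/kg

[CO3²⁻] = 0.363 mmol/kg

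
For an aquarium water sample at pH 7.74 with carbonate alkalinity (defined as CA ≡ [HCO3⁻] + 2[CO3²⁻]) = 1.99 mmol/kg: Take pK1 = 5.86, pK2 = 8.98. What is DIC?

DIC = 1.91 mmol/kg

CA = [HCO3⁻] + 2[CO3²⁻] = (α₁ + 2α₂)·DIC
At pH 7.74: [H⁺]/K1 = 10^-1.88 = 0.013183, K2/[H⁺] = 10^-1.24 = 0.057544
α₁ = 1/(1 + 0.013183 + 0.057544) = 1/1.0707 = 0.9339; α₂ = α₁·K2/[H⁺] = 0.05374
α₁ + 2α₂ = 1.0414
DIC = CA / (α₁ + 2α₂) = 1.99 / 1.0414 = 1.91 mmol/kg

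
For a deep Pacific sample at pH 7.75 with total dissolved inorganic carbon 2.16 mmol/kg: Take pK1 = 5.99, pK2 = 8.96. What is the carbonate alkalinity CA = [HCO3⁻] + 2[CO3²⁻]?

CA = [HCO3⁻] + 2[CO3²⁻] = (α₁ + 2α₂)·DIC
At pH 7.75: [H⁺]/K1 = 10^-1.76 = 0.017378, K2/[H⁺] = 10^-1.21 = 0.061660
α₁ = 1/(1 + 0.017378 + 0.061660) = 1/1.0790 = 0.9268; α₂ = α₁·K2/[H⁺] = 0.05714
α₁ + 2α₂ = 1.0410
CA = 1.0410 × 2.16 = 2.25 mmol/kg

CA = 2.25 mmol/kg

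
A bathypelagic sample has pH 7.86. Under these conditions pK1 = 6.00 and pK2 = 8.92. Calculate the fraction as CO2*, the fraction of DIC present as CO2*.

α₀ = 0.0125

α₀ = 1 / (1 + K1/[H⁺] + K1K2/[H⁺]²) = 1 / (1 + 10^+1.86 + 10^+0.80)
   = 1 / (1 + 72.444 + 6.3096) = 1/79.753 = 0.01254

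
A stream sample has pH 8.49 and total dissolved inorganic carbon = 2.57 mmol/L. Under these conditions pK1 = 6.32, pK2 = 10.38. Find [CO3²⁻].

[CO3²⁻] = 0.0325 mmol/L

α₂ = 1 / (1 + [H⁺]/K2 + [H⁺]²/(K1K2)) = 1 / (1 + 10^+1.89 + 10^-0.28)
   = 1 / (1 + 77.625 + 0.52481) = 1/79.150 = 0.01263
[CO3²⁻] = α₂ × DIC = 0.01263 × 2.57 = 0.0325 mmol/L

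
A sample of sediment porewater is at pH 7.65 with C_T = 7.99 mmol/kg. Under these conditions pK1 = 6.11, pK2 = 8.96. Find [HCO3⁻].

[HCO3⁻] = 7.41 mmol/kg

α₁ = 1 / (1 + [H⁺]/K1 + K2/[H⁺]) = 1 / (1 + 10^-1.54 + 10^-1.31)
   = 1 / (1 + 0.028840 + 0.048978) = 1/1.0778 = 0.9278
[HCO3⁻] = α₁ × DIC = 0.9278 × 7.99 = 7.41 mmol/kg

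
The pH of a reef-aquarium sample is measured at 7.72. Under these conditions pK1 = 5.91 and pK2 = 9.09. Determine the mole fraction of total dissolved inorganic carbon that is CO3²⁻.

α₂ = 1 / (1 + [H⁺]/K2 + [H⁺]²/(K1K2)) = 1 / (1 + 10^+1.37 + 10^-0.44)
   = 1 / (1 + 23.442 + 0.36308) = 1/24.805 = 0.04031

α₂ = 0.0403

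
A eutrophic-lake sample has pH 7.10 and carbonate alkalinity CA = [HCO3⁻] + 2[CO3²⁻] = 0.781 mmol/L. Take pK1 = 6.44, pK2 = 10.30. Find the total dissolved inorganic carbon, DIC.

CA = [HCO3⁻] + 2[CO3²⁻] = (α₁ + 2α₂)·DIC
At pH 7.10: [H⁺]/K1 = 10^-0.66 = 0.21878, K2/[H⁺] = 10^-3.20 = 0.00063096
α₁ = 1/(1 + 0.21878 + 0.00063096) = 1/1.2194 = 0.8201; α₂ = α₁·K2/[H⁺] = 0.0005174
α₁ + 2α₂ = 0.8211
DIC = CA / (α₁ + 2α₂) = 0.781 / 0.8211 = 0.951 mmol/L

DIC = 0.951 mmol/L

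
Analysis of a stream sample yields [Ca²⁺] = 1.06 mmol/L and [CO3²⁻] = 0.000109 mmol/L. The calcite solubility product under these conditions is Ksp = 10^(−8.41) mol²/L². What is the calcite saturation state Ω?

Ksp = 10^(−8.41) = 3.890×10^-9
Ω = [Ca²⁺][CO3²⁻]/Ksp = (1.06×10^-3)(0.000109×10^-3) / 3.890×10^-9 = 0.0297

Ω = 0.0297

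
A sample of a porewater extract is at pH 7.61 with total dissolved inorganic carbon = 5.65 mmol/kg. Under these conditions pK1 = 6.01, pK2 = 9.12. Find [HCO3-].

[HCO3⁻] = 5.35 mmol/kg

α₁ = 1 / (1 + [H⁺]/K1 + K2/[H⁺]) = 1 / (1 + 10^-1.60 + 10^-1.51)
   = 1 / (1 + 0.025119 + 0.030903) = 1/1.0560 = 0.9470
[HCO3⁻] = α₁ × DIC = 0.9470 × 5.65 = 5.35 mmol/kg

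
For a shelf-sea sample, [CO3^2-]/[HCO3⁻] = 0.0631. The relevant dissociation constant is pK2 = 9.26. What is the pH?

pH = 8.06

From K2 = [H⁺][CO3^2-]/[HCO3⁻]:  pH = pK2 + log₁₀([CO3^2-]/[HCO3⁻])
log₁₀(0.0631) = -1.200
pH = 9.26 + (-1.200) = 8.06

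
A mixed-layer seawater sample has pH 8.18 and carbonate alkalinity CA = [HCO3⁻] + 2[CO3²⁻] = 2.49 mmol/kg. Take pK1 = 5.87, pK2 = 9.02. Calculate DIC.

CA = [HCO3⁻] + 2[CO3²⁻] = (α₁ + 2α₂)·DIC
At pH 8.18: [H⁺]/K1 = 10^-2.31 = 0.0048978, K2/[H⁺] = 10^-0.84 = 0.14454
α₁ = 1/(1 + 0.0048978 + 0.14454) = 1/1.1494 = 0.8700; α₂ = α₁·K2/[H⁺] = 0.1258
α₁ + 2α₂ = 1.1215
DIC = CA / (α₁ + 2α₂) = 2.49 / 1.1215 = 2.22 mmol/kg

DIC = 2.22 mmol/kg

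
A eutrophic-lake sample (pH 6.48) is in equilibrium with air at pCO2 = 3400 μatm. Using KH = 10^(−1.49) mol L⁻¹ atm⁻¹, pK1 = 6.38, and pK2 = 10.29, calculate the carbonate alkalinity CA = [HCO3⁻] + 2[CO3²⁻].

CA = 0.139 mmol/L

[CO2*] = KH · pCO2 = 10^(−1.49) × 3400×10^-6 = 1.100×10^-4 mol/L
α₀ = 1/(1 + K1/[H⁺] + K1K2/[H⁺]²) = 1/(1 + 10^+0.10 + 10^-3.71) = 0.4427
DIC = [CO2*]/α₀ = 1.100×10^-4 / 0.4427 = 0.2486 mmol/L
CA = (α₁ + 2α₂)·DIC = (0.5573 + 2×8.631×10^-5) × 0.2486 = 0.139 mmol/L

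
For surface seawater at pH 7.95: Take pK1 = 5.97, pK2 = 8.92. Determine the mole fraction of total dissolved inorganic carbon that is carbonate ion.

α₂ = 0.0959

α₂ = 1 / (1 + [H⁺]/K2 + [H⁺]²/(K1K2)) = 1 / (1 + 10^+0.97 + 10^-1.01)
   = 1 / (1 + 9.3325 + 0.097724) = 1/10.430 = 0.09587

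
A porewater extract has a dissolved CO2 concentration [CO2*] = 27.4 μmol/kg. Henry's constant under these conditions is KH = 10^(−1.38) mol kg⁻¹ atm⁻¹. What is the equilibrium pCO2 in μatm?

KH = 10^(−1.38) = 4.169×10^-2 mol kg⁻¹ atm⁻¹
pCO2 = [CO2*]/KH = 27.4×10^-6 / 4.169×10^-2 = 6.57×10^-4 atm = 657 μatm

pCO2 = 657 μatm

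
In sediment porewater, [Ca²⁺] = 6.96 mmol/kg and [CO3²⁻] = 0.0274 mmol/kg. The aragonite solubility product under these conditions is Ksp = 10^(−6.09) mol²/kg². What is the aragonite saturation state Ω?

Ksp = 10^(−6.09) = 8.128×10^-7
Ω = [Ca²⁺][CO3²⁻]/Ksp = (6.96×10^-3)(0.0274×10^-3) / 8.128×10^-7 = 0.235

Ω = 0.235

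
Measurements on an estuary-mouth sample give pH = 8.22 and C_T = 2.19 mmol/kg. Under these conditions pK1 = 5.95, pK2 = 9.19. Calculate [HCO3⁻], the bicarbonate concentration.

[HCO3⁻] = 1.97 mmol/kg

α₁ = 1 / (1 + [H⁺]/K1 + K2/[H⁺]) = 1 / (1 + 10^-2.27 + 10^-0.97)
   = 1 / (1 + 0.0053703 + 0.10715) = 1/1.1125 = 0.8989
[HCO3⁻] = α₁ × DIC = 0.8989 × 2.19 = 1.97 mmol/kg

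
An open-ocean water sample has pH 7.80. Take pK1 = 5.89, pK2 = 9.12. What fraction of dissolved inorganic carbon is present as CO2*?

α₀ = 1 / (1 + K1/[H⁺] + K1K2/[H⁺]²) = 1 / (1 + 10^+1.91 + 10^+0.59)
   = 1 / (1 + 81.283 + 3.8905) = 1/86.174 = 0.01160

α₀ = 0.0116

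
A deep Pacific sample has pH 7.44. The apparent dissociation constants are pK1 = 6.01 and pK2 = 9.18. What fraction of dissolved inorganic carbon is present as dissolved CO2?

α₀ = 1 / (1 + K1/[H⁺] + K1K2/[H⁺]²) = 1 / (1 + 10^+1.43 + 10^-0.31)
   = 1 / (1 + 26.915 + 0.48978) = 1/28.405 = 0.03520

α₀ = 0.0352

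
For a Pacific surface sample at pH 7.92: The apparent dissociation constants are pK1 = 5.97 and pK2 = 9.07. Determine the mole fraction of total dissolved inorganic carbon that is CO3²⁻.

α₂ = 0.0654

α₂ = 1 / (1 + [H⁺]/K2 + [H⁺]²/(K1K2)) = 1 / (1 + 10^+1.15 + 10^-0.80)
   = 1 / (1 + 14.125 + 0.15849) = 1/15.284 = 0.06543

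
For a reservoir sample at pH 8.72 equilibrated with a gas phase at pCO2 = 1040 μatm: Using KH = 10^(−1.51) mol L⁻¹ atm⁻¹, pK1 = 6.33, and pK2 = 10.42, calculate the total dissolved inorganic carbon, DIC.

DIC = 8.08 mmol/L

[CO2*] = KH · pCO2 = 10^(−1.51) × 1040×10^-6 = 3.214×10^-5 mol/L
α₀ = 1/(1 + K1/[H⁺] + K1K2/[H⁺]²) = 1/(1 + 10^+2.39 + 10^+0.69) = 0.003978
DIC = [CO2*]/α₀ = 3.214×10^-5 / 0.003978 = 8.08 mmol/L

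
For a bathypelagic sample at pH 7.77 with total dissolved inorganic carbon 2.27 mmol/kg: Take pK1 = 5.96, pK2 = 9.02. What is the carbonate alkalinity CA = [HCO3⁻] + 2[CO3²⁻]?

CA = 2.36 mmol/kg

CA = [HCO3⁻] + 2[CO3²⁻] = (α₁ + 2α₂)·DIC
At pH 7.77: [H⁺]/K1 = 10^-1.81 = 0.015488, K2/[H⁺] = 10^-1.25 = 0.056234
α₁ = 1/(1 + 0.015488 + 0.056234) = 1/1.0717 = 0.9331; α₂ = α₁·K2/[H⁺] = 0.05247
α₁ + 2α₂ = 1.0380
CA = 1.0380 × 2.27 = 2.36 mmol/kg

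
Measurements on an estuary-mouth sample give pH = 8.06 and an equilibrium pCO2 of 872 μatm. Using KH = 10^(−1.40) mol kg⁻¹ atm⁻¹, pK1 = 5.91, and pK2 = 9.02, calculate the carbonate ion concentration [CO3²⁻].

[CO2*] = KH · pCO2 = 10^(−1.40) × 872×10^-6 = 3.471×10^-5 mol/kg
α₀ = 1/(1 + K1/[H⁺] + K1K2/[H⁺]²) = 1/(1 + 10^+2.15 + 10^+1.19) = 0.006339
DIC = [CO2*]/α₀ = 3.471×10^-5 / 0.006339 = 5.476 mmol/kg
[CO3²⁻] = α₂·DIC; α₂ = 0.09819, so [CO3²⁻] = 0.09819 × 5.476 = 0.538 mmol/kg

[CO3²⁻] = 0.538 mmol/kg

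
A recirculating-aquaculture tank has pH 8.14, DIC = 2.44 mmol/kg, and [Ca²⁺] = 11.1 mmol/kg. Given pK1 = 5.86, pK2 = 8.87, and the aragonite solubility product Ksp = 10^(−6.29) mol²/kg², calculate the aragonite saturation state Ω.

Ω = 8.25

α₂ = 1 / (1 + [H⁺]/K2 + [H⁺]²/(K1K2)) = 1 / (1 + 10^+0.73 + 10^-1.55)
   = 1 / (1 + 5.3703 + 0.028184) = 1/6.3985 = 0.1563
[CO3²⁻] = α₂ × DIC = 0.1563 × 2.44 = 0.3813 mmol/kg
Ksp = 10^(−6.29) = 5.129×10^-7
Ω = [Ca²⁺][CO3²⁻]/Ksp = (11.1×10^-3)(3.813×10^-4) / 5.129×10^-7 = 8.25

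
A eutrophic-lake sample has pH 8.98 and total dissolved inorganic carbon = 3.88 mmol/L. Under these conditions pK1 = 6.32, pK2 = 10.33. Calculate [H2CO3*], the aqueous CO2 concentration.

[CO2*] = 8.11 μmol/L

α₀ = 1 / (1 + K1/[H⁺] + K1K2/[H⁺]²) = 1 / (1 + 10^+2.66 + 10^+1.31)
   = 1 / (1 + 457.09 + 20.417) = 1/478.51 = 0.002090
[CO2*] = α₀ × DIC = 0.002090 × 3.88 = 0.00811 mmol/L = 8.11 μmol/L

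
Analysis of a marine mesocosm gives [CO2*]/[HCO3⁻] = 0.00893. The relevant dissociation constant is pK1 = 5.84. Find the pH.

From K1 = [H⁺][HCO3⁻]/[CO2*]:  pH = pK1 − log₁₀([CO2*]/[HCO3⁻])
log₁₀(0.00893) = -2.049
pH = 5.84 − (-2.049) = 7.89

pH = 7.89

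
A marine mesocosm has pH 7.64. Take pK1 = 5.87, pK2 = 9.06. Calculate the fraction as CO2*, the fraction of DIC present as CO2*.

α₀ = 0.0161

α₀ = 1 / (1 + K1/[H⁺] + K1K2/[H⁺]²) = 1 / (1 + 10^+1.77 + 10^+0.35)
   = 1 / (1 + 58.884 + 2.2387) = 1/62.123 = 0.01610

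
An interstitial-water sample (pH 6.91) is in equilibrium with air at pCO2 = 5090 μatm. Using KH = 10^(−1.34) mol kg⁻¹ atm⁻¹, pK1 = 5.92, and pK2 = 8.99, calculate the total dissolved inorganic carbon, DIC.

[CO2*] = KH · pCO2 = 10^(−1.34) × 5090×10^-6 = 2.327×10^-4 mol/kg
α₀ = 1/(1 + K1/[H⁺] + K1K2/[H⁺]²) = 1/(1 + 10^+0.99 + 10^-1.09) = 0.09213
DIC = [CO2*]/α₀ = 2.327×10^-4 / 0.09213 = 2.53 mmol/kg

DIC = 2.53 mmol/kg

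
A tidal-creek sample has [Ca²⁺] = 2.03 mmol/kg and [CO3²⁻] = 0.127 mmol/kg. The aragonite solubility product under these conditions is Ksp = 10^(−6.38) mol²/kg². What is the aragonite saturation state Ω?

Ω = 0.618

Ksp = 10^(−6.38) = 4.169×10^-7
Ω = [Ca²⁺][CO3²⁻]/Ksp = (2.03×10^-3)(0.127×10^-3) / 4.169×10^-7 = 0.618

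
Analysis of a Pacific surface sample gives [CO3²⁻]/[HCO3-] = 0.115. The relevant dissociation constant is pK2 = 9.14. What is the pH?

pH = 8.20

From K2 = [H⁺][CO3²⁻]/[HCO3-]:  pH = pK2 + log₁₀([CO3²⁻]/[HCO3-])
log₁₀(0.115) = -0.939
pH = 9.14 + (-0.939) = 8.20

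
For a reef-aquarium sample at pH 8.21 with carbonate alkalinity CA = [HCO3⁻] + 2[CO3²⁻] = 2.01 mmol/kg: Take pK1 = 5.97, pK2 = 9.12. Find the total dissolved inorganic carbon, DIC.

CA = [HCO3⁻] + 2[CO3²⁻] = (α₁ + 2α₂)·DIC
At pH 8.21: [H⁺]/K1 = 10^-2.24 = 0.0057544, K2/[H⁺] = 10^-0.91 = 0.12303
α₁ = 1/(1 + 0.0057544 + 0.12303) = 1/1.1288 = 0.8859; α₂ = α₁·K2/[H⁺] = 0.1090
α₁ + 2α₂ = 1.1039
DIC = CA / (α₁ + 2α₂) = 2.01 / 1.1039 = 1.82 mmol/kg

DIC = 1.82 mmol/kg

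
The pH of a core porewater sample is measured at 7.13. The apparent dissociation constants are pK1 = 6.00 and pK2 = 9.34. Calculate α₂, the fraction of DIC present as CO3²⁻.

α₂ = 0.00571

α₂ = 1 / (1 + [H⁺]/K2 + [H⁺]²/(K1K2)) = 1 / (1 + 10^+2.21 + 10^+1.08)
   = 1 / (1 + 162.18 + 12.023) = 1/175.20 = 0.005708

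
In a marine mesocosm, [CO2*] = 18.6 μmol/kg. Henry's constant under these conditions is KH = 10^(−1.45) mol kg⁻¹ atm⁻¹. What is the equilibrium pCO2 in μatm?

pCO2 = 524 μatm

KH = 10^(−1.45) = 3.548×10^-2 mol kg⁻¹ atm⁻¹
pCO2 = [CO2*]/KH = 18.6×10^-6 / 3.548×10^-2 = 5.24×10^-4 atm = 524 μatm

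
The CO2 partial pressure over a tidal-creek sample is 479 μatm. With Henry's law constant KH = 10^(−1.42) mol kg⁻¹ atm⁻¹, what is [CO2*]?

[CO2*] = 18.2 μmol/kg

KH = 10^(−1.42) = 3.802×10^-2 mol kg⁻¹ atm⁻¹
[CO2*] = KH · pCO2 = 3.802×10^-2 × 479×10^-6 atm = 1.82×10^-5 mol/kg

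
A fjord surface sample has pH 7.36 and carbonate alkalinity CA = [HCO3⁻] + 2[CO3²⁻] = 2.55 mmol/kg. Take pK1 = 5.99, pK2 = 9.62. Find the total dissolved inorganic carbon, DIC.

DIC = 2.64 mmol/kg

CA = [HCO3⁻] + 2[CO3²⁻] = (α₁ + 2α₂)·DIC
At pH 7.36: [H⁺]/K1 = 10^-1.37 = 0.042658, K2/[H⁺] = 10^-2.26 = 0.0054954
α₁ = 1/(1 + 0.042658 + 0.0054954) = 1/1.0482 = 0.9541; α₂ = α₁·K2/[H⁺] = 0.005243
α₁ + 2α₂ = 0.9645
DIC = CA / (α₁ + 2α₂) = 2.55 / 0.9645 = 2.64 mmol/kg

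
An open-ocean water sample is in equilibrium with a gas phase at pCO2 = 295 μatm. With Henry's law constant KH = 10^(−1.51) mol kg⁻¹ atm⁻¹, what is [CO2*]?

KH = 10^(−1.51) = 3.090×10^-2 mol kg⁻¹ atm⁻¹
[CO2*] = KH · pCO2 = 3.090×10^-2 × 295×10^-6 atm = 9.12×10^-6 mol/kg

[CO2*] = 9.12 μmol/kg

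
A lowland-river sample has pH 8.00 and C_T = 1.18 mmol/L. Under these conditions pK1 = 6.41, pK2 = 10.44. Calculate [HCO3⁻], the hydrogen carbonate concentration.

[HCO3⁻] = 1.15 mmol/L

α₁ = 1 / (1 + [H⁺]/K1 + K2/[H⁺]) = 1 / (1 + 10^-1.59 + 10^-2.44)
   = 1 / (1 + 0.025704 + 0.0036308) = 1/1.0293 = 0.9715
[HCO3⁻] = α₁ × DIC = 0.9715 × 1.18 = 1.15 mmol/L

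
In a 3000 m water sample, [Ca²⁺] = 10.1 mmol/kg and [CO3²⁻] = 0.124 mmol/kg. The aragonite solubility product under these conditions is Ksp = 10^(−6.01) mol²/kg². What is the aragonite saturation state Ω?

Ω = 1.28

Ksp = 10^(−6.01) = 9.772×10^-7
Ω = [Ca²⁺][CO3²⁻]/Ksp = (10.1×10^-3)(0.124×10^-3) / 9.772×10^-7 = 1.28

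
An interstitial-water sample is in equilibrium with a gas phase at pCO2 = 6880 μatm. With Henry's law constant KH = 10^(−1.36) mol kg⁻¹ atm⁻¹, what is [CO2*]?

[CO2*] = 300 μmol/kg

KH = 10^(−1.36) = 4.365×10^-2 mol kg⁻¹ atm⁻¹
[CO2*] = KH · pCO2 = 4.365×10^-2 × 6880×10^-6 atm = 3.00×10^-4 mol/kg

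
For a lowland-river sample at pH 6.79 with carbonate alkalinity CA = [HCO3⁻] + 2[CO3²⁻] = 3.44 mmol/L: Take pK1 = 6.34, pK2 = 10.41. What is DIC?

CA = [HCO3⁻] + 2[CO3²⁻] = (α₁ + 2α₂)·DIC
At pH 6.79: [H⁺]/K1 = 10^-0.45 = 0.35481, K2/[H⁺] = 10^-3.62 = 0.00023988
α₁ = 1/(1 + 0.35481 + 0.00023988) = 1/1.3551 = 0.7380; α₂ = α₁·K2/[H⁺] = 0.0001770
α₁ + 2α₂ = 0.7383
DIC = CA / (α₁ + 2α₂) = 3.44 / 0.7383 = 4.66 mmol/L

DIC = 4.66 mmol/L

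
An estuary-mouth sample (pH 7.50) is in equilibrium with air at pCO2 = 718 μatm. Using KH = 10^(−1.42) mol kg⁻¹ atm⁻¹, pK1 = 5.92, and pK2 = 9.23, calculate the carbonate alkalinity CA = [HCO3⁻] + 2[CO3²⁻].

CA = 1.08 mmol/kg

[CO2*] = KH · pCO2 = 10^(−1.42) × 718×10^-6 = 2.730×10^-5 mol/kg
α₀ = 1/(1 + K1/[H⁺] + K1K2/[H⁺]²) = 1/(1 + 10^+1.58 + 10^-0.15) = 0.02517
DIC = [CO2*]/α₀ = 2.730×10^-5 / 0.02517 = 1.084 mmol/kg
CA = (α₁ + 2α₂)·DIC = (0.9570 + 2×0.01782) × 1.084 = 1.08 mmol/kg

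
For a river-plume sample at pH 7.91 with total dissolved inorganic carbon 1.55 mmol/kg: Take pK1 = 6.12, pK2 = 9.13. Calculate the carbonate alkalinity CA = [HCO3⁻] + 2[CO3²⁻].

CA = 1.61 mmol/kg

CA = [HCO3⁻] + 2[CO3²⁻] = (α₁ + 2α₂)·DIC
At pH 7.91: [H⁺]/K1 = 10^-1.79 = 0.016218, K2/[H⁺] = 10^-1.22 = 0.060256
α₁ = 1/(1 + 0.016218 + 0.060256) = 1/1.0765 = 0.9290; α₂ = α₁·K2/[H⁺] = 0.05598
α₁ + 2α₂ = 1.0409
CA = 1.0409 × 1.55 = 1.61 mmol/kg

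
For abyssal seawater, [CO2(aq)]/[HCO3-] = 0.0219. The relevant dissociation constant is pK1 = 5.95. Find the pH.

pH = 7.61

From K1 = [H⁺][HCO3-]/[CO2(aq)]:  pH = pK1 − log₁₀([CO2(aq)]/[HCO3-])
log₁₀(0.0219) = -1.660
pH = 5.95 − (-1.660) = 7.61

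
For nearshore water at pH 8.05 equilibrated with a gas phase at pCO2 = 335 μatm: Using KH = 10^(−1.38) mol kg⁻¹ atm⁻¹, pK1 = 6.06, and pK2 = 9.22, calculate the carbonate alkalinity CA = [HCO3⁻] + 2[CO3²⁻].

[CO2*] = KH · pCO2 = 10^(−1.38) × 335×10^-6 = 1.397×10^-5 mol/kg
α₀ = 1/(1 + K1/[H⁺] + K1K2/[H⁺]²) = 1/(1 + 10^+1.99 + 10^+0.82) = 0.009494
DIC = [CO2*]/α₀ = 1.397×10^-5 / 0.009494 = 1.471 mmol/kg
CA = (α₁ + 2α₂)·DIC = (0.9278 + 2×0.06273) × 1.471 = 1.55 mmol/kg

CA = 1.55 mmol/kg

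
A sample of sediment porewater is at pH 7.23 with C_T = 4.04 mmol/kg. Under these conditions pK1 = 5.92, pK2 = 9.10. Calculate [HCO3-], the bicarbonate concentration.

[HCO3⁻] = 3.80 mmol/kg

α₁ = 1 / (1 + [H⁺]/K1 + K2/[H⁺]) = 1 / (1 + 10^-1.31 + 10^-1.87)
   = 1 / (1 + 0.048978 + 0.013490) = 1/1.0625 = 0.9412
[HCO3⁻] = α₁ × DIC = 0.9412 × 4.04 = 3.80 mmol/kg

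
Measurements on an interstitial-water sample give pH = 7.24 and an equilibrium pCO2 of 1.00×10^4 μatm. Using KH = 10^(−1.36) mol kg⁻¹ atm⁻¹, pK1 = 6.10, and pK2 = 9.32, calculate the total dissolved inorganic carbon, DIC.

DIC = 6.51 mmol/kg

[CO2*] = KH · pCO2 = 10^(−1.36) × 1.00×10^4×10^-6 = 4.365×10^-4 mol/kg
α₀ = 1/(1 + K1/[H⁺] + K1K2/[H⁺]²) = 1/(1 + 10^+1.14 + 10^-0.94) = 0.06703
DIC = [CO2*]/α₀ = 4.365×10^-4 / 0.06703 = 6.51 mmol/kg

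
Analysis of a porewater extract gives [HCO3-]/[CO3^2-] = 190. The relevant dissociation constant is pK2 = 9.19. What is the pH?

From K2 = [H⁺][CO3^2-]/[HCO3-]:  pH = pK2 − log₁₀([HCO3-]/[CO3^2-])
log₁₀(190) = +2.279
pH = 9.19 − (+2.279) = 6.91

pH = 6.91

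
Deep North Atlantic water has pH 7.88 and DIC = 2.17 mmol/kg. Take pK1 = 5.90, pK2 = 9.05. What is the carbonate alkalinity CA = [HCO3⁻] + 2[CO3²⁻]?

CA = [HCO3⁻] + 2[CO3²⁻] = (α₁ + 2α₂)·DIC
At pH 7.88: [H⁺]/K1 = 10^-1.98 = 0.010471, K2/[H⁺] = 10^-1.17 = 0.067608
α₁ = 1/(1 + 0.010471 + 0.067608) = 1/1.0781 = 0.9276; α₂ = α₁·K2/[H⁺] = 0.06271
α₁ + 2α₂ = 1.0530
CA = 1.0530 × 2.17 = 2.29 mmol/kg

CA = 2.29 mmol/kg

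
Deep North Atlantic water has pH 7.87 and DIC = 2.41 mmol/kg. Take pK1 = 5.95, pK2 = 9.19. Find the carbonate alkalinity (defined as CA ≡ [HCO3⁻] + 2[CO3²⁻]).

CA = 2.49 mmol/kg

CA = [HCO3⁻] + 2[CO3²⁻] = (α₁ + 2α₂)·DIC
At pH 7.87: [H⁺]/K1 = 10^-1.92 = 0.012023, K2/[H⁺] = 10^-1.32 = 0.047863
α₁ = 1/(1 + 0.012023 + 0.047863) = 1/1.0599 = 0.9435; α₂ = α₁·K2/[H⁺] = 0.04516
α₁ + 2α₂ = 1.0338
CA = 1.0338 × 2.41 = 2.49 mmol/kg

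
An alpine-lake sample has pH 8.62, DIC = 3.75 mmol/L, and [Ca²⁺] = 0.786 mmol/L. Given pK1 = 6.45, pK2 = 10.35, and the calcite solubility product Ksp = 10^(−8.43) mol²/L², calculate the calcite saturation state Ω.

α₂ = 1 / (1 + [H⁺]/K2 + [H⁺]²/(K1K2)) = 1 / (1 + 10^+1.73 + 10^-0.44)
   = 1 / (1 + 53.703 + 0.36308) = 1/55.066 = 0.01816
[CO3²⁻] = α₂ × DIC = 0.01816 × 3.75 = 0.06810 mmol/L
Ksp = 10^(−8.43) = 3.715×10^-9
Ω = [Ca²⁺][CO3²⁻]/Ksp = (0.786×10^-3)(6.810×10^-5) / 3.715×10^-9 = 14.4

Ω = 14.4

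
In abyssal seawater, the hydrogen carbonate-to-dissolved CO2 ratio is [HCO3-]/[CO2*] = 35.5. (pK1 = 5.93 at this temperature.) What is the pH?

pH = 7.48

From K1 = [H⁺][HCO3-]/[CO2*]:  pH = pK1 + log₁₀([HCO3-]/[CO2*])
log₁₀(35.5) = +1.550
pH = 5.93 + (+1.550) = 7.48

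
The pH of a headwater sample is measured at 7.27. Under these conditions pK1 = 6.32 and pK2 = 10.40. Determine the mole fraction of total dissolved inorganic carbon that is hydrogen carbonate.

α₁ = 1 / (1 + [H⁺]/K1 + K2/[H⁺]) = 1 / (1 + 10^-0.95 + 10^-3.13)
   = 1 / (1 + 0.11220 + 0.00074131) = 1/1.1129 = 0.8985

α₁ = 0.899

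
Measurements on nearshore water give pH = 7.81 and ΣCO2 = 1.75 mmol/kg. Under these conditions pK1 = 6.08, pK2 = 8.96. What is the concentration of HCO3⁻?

α₁ = 1 / (1 + [H⁺]/K1 + K2/[H⁺]) = 1 / (1 + 10^-1.73 + 10^-1.15)
   = 1 / (1 + 0.018621 + 0.070795) = 1/1.0894 = 0.9179
[HCO3⁻] = α₁ × DIC = 0.9179 × 1.75 = 1.61 mmol/kg

[HCO3⁻] = 1.61 mmol/kg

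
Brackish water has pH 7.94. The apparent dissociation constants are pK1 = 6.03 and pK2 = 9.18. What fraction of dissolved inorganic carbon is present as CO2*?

α₀ = 1 / (1 + K1/[H⁺] + K1K2/[H⁺]²) = 1 / (1 + 10^+1.91 + 10^+0.67)
   = 1 / (1 + 81.283 + 4.6774) = 1/86.960 = 0.01150

α₀ = 0.0115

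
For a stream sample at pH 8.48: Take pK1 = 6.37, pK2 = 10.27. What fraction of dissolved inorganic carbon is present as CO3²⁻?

α₂ = 1 / (1 + [H⁺]/K2 + [H⁺]²/(K1K2)) = 1 / (1 + 10^+1.79 + 10^-0.32)
   = 1 / (1 + 61.660 + 0.47863) = 1/63.138 = 0.01584

α₂ = 0.0158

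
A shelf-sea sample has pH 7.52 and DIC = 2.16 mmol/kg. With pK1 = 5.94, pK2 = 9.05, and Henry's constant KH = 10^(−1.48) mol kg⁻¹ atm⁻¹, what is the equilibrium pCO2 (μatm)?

pCO2 = 1630 μatm

α₀ = 1 / (1 + K1/[H⁺] + K1K2/[H⁺]²) = 1 / (1 + 10^+1.58 + 10^+0.05)
   = 1 / (1 + 38.019 + 1.1220) = 1/40.141 = 0.02491
[CO2*] = α₀ × DIC = 0.02491 × 2.16 = 0.05381 mmol/kg
pCO2 = [CO2*]/KH = 5.381×10^-5 / 3.311×10^-2 = 1630 μatm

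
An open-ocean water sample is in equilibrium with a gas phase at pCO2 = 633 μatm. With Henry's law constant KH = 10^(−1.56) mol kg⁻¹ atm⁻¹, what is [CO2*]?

KH = 10^(−1.56) = 2.754×10^-2 mol kg⁻¹ atm⁻¹
[CO2*] = KH · pCO2 = 2.754×10^-2 × 633×10^-6 atm = 1.74×10^-5 mol/kg

[CO2*] = 17.4 μmol/kg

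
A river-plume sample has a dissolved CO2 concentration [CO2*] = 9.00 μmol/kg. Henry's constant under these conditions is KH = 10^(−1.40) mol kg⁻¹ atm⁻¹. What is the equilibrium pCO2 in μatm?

pCO2 = 226 μatm

KH = 10^(−1.40) = 3.981×10^-2 mol kg⁻¹ atm⁻¹
pCO2 = [CO2*]/KH = 9.00×10^-6 / 3.981×10^-2 = 2.26×10^-4 atm = 226 μatm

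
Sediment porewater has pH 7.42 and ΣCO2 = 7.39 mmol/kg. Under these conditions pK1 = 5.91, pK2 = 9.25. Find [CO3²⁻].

α₂ = 1 / (1 + [H⁺]/K2 + [H⁺]²/(K1K2)) = 1 / (1 + 10^+1.83 + 10^+0.32)
   = 1 / (1 + 67.608 + 2.0893) = 1/70.698 = 0.01414
[CO3²⁻] = α₂ × DIC = 0.01414 × 7.39 = 0.105 mmol/kg

[CO3²⁻] = 0.105 mmol/kg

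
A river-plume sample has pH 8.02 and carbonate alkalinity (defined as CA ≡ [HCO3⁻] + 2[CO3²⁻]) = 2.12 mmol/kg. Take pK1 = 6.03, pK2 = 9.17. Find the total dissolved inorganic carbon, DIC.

DIC = 2.01 mmol/kg

CA = [HCO3⁻] + 2[CO3²⁻] = (α₁ + 2α₂)·DIC
At pH 8.02: [H⁺]/K1 = 10^-1.99 = 0.010233, K2/[H⁺] = 10^-1.15 = 0.070795
α₁ = 1/(1 + 0.010233 + 0.070795) = 1/1.0810 = 0.9250; α₂ = α₁·K2/[H⁺] = 0.06549
α₁ + 2α₂ = 1.0560
DIC = CA / (α₁ + 2α₂) = 2.12 / 1.0560 = 2.01 mmol/kg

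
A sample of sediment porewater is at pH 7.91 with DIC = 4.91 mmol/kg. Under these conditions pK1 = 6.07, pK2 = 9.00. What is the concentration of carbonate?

[CO3²⁻] = 0.364 mmol/kg

α₂ = 1 / (1 + [H⁺]/K2 + [H⁺]²/(K1K2)) = 1 / (1 + 10^+1.09 + 10^-0.75)
   = 1 / (1 + 12.303 + 0.17783) = 1/13.481 = 0.07418
[CO3²⁻] = α₂ × DIC = 0.07418 × 4.91 = 0.364 mmol/kg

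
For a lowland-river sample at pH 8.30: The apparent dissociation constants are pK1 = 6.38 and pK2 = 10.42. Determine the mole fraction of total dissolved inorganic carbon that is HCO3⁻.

α₁ = 0.981

α₁ = 1 / (1 + [H⁺]/K1 + K2/[H⁺]) = 1 / (1 + 10^-1.92 + 10^-2.12)
   = 1 / (1 + 0.012023 + 0.0075858) = 1/1.0196 = 0.9808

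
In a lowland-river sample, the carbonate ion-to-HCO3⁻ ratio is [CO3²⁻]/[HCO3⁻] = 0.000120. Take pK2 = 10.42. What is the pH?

pH = 6.50

From K2 = [H⁺][CO3²⁻]/[HCO3⁻]:  pH = pK2 + log₁₀([CO3²⁻]/[HCO3⁻])
log₁₀(0.000120) = -3.921
pH = 10.42 + (-3.921) = 6.50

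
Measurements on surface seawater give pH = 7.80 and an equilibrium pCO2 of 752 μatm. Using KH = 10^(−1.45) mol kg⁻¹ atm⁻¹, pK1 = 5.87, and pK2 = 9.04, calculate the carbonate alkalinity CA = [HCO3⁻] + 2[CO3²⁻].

CA = 2.53 mmol/kg

[CO2*] = KH · pCO2 = 10^(−1.45) × 752×10^-6 = 2.668×10^-5 mol/kg
α₀ = 1/(1 + K1/[H⁺] + K1K2/[H⁺]²) = 1/(1 + 10^+1.93 + 10^+0.69) = 0.01099
DIC = [CO2*]/α₀ = 2.668×10^-5 / 0.01099 = 2.428 mmol/kg
CA = (α₁ + 2α₂)·DIC = (0.9352 + 2×0.05381) × 2.428 = 2.53 mmol/kg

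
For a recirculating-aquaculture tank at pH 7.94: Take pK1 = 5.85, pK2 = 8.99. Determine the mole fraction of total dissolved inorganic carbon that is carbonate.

α₂ = 0.0812

α₂ = 1 / (1 + [H⁺]/K2 + [H⁺]²/(K1K2)) = 1 / (1 + 10^+1.05 + 10^-1.04)
   = 1 / (1 + 11.220 + 0.091201) = 1/12.311 = 0.08123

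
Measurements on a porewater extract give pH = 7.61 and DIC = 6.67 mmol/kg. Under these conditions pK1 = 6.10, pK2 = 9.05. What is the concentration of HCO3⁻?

[HCO3⁻] = 6.25 mmol/kg

α₁ = 1 / (1 + [H⁺]/K1 + K2/[H⁺]) = 1 / (1 + 10^-1.51 + 10^-1.44)
   = 1 / (1 + 0.030903 + 0.036308) = 1/1.0672 = 0.9370
[HCO3⁻] = α₁ × DIC = 0.9370 × 6.67 = 6.25 mmol/kg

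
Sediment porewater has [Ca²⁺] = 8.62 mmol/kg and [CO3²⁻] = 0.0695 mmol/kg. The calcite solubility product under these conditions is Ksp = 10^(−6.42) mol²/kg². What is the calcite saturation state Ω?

Ω = 1.58

Ksp = 10^(−6.42) = 3.802×10^-7
Ω = [Ca²⁺][CO3²⁻]/Ksp = (8.62×10^-3)(0.0695×10^-3) / 3.802×10^-7 = 1.58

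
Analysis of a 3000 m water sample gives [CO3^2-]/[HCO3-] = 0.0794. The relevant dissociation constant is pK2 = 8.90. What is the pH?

pH = 7.80

From K2 = [H⁺][CO3^2-]/[HCO3-]:  pH = pK2 + log₁₀([CO3^2-]/[HCO3-])
log₁₀(0.0794) = -1.100
pH = 8.90 + (-1.100) = 7.80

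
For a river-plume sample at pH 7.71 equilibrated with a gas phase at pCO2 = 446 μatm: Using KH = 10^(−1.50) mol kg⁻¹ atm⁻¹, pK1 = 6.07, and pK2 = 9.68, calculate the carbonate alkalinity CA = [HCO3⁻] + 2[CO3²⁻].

CA = 0.629 mmol/kg

[CO2*] = KH · pCO2 = 10^(−1.50) × 446×10^-6 = 1.410×10^-5 mol/kg
α₀ = 1/(1 + K1/[H⁺] + K1K2/[H⁺]²) = 1/(1 + 10^+1.64 + 10^-0.33) = 0.02216
DIC = [CO2*]/α₀ = 1.410×10^-5 / 0.02216 = 0.6364 mmol/kg
CA = (α₁ + 2α₂)·DIC = (0.9675 + 2×0.01037) × 0.6364 = 0.629 mmol/kg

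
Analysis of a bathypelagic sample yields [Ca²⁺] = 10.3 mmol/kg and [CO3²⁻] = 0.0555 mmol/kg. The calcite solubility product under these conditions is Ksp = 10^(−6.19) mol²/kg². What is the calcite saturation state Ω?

Ω = 0.885

Ksp = 10^(−6.19) = 6.457×10^-7
Ω = [Ca²⁺][CO3²⁻]/Ksp = (10.3×10^-3)(0.0555×10^-3) / 6.457×10^-7 = 0.885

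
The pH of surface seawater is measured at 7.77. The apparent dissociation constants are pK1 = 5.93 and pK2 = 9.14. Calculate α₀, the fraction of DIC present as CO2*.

α₀ = 0.0137

α₀ = 1 / (1 + K1/[H⁺] + K1K2/[H⁺]²) = 1 / (1 + 10^+1.84 + 10^+0.47)
   = 1 / (1 + 69.183 + 2.9512) = 1/73.134 = 0.01367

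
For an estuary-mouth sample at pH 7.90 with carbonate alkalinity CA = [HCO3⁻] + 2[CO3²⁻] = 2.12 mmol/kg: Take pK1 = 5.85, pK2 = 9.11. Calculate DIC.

DIC = 2.02 mmol/kg

CA = [HCO3⁻] + 2[CO3²⁻] = (α₁ + 2α₂)·DIC
At pH 7.90: [H⁺]/K1 = 10^-2.05 = 0.0089125, K2/[H⁺] = 10^-1.21 = 0.061660
α₁ = 1/(1 + 0.0089125 + 0.061660) = 1/1.0706 = 0.9341; α₂ = α₁·K2/[H⁺] = 0.05759
α₁ + 2α₂ = 1.0493
DIC = CA / (α₁ + 2α₂) = 2.12 / 1.0493 = 2.02 mmol/kg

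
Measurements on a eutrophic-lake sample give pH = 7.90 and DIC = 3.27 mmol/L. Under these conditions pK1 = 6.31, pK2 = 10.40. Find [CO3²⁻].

[CO3²⁻] = 10.1 μmol/L

α₂ = 1 / (1 + [H⁺]/K2 + [H⁺]²/(K1K2)) = 1 / (1 + 10^+2.50 + 10^+0.91)
   = 1 / (1 + 316.23 + 8.1283) = 1/325.36 = 0.003074
[CO3²⁻] = α₂ × DIC = 0.003074 × 3.27 = 0.0101 mmol/L = 10.1 μmol/L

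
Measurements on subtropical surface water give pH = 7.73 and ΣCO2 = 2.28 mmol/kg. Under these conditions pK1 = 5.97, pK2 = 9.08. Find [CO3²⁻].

α₂ = 1 / (1 + [H⁺]/K2 + [H⁺]²/(K1K2)) = 1 / (1 + 10^+1.35 + 10^-0.41)
   = 1 / (1 + 22.387 + 0.38905) = 1/23.776 = 0.04206
[CO3²⁻] = α₂ × DIC = 0.04206 × 2.28 = 0.0959 mmol/kg

[CO3²⁻] = 0.0959 mmol/kg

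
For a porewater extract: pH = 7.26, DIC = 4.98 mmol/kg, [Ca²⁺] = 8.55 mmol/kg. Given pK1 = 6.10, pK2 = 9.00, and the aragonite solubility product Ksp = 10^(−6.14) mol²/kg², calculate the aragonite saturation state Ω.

α₂ = 1 / (1 + [H⁺]/K2 + [H⁺]²/(K1K2)) = 1 / (1 + 10^+1.74 + 10^+0.58)
   = 1 / (1 + 54.954 + 3.8019) = 1/59.756 = 0.01673
[CO3²⁻] = α₂ × DIC = 0.01673 × 4.98 = 0.08334 mmol/kg
Ksp = 10^(−6.14) = 7.244×10^-7
Ω = [Ca²⁺][CO3²⁻]/Ksp = (8.55×10^-3)(8.334×10^-5) / 7.244×10^-7 = 0.984

Ω = 0.984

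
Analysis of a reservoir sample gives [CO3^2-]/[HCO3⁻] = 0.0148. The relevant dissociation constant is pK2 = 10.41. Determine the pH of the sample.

pH = 8.58

From K2 = [H⁺][CO3^2-]/[HCO3⁻]:  pH = pK2 + log₁₀([CO3^2-]/[HCO3⁻])
log₁₀(0.0148) = -1.830
pH = 10.41 + (-1.830) = 8.58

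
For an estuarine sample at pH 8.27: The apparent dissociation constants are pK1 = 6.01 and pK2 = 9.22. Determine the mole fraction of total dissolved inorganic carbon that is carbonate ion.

α₂ = 0.100

α₂ = 1 / (1 + [H⁺]/K2 + [H⁺]²/(K1K2)) = 1 / (1 + 10^+0.95 + 10^-1.31)
   = 1 / (1 + 8.9125 + 0.048978) = 1/9.9615 = 0.1004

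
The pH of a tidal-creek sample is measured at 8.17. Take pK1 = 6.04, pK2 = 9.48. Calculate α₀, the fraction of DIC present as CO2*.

α₀ = 0.00702

α₀ = 1 / (1 + K1/[H⁺] + K1K2/[H⁺]²) = 1 / (1 + 10^+2.13 + 10^+0.82)
   = 1 / (1 + 134.90 + 6.6069) = 1/142.50 = 0.007017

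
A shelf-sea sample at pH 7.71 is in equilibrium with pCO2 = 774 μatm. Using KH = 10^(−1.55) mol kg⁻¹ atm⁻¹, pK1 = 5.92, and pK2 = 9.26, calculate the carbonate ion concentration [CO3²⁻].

[CO2*] = KH · pCO2 = 10^(−1.55) × 774×10^-6 = 2.181×10^-5 mol/kg
α₀ = 1/(1 + K1/[H⁺] + K1K2/[H⁺]²) = 1/(1 + 10^+1.79 + 10^+0.24) = 0.01553
DIC = [CO2*]/α₀ = 2.181×10^-5 / 0.01553 = 1.405 mmol/kg
[CO3²⁻] = α₂·DIC; α₂ = 0.02699, so [CO3²⁻] = 0.02699 × 1.405 = 0.0379 mmol/kg

[CO3²⁻] = 0.0379 mmol/kg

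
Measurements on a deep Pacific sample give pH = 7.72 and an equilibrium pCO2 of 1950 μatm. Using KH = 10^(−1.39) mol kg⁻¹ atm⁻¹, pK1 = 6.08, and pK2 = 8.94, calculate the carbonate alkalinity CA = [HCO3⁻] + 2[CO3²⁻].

CA = 3.89 mmol/kg

[CO2*] = KH · pCO2 = 10^(−1.39) × 1950×10^-6 = 7.944×10^-5 mol/kg
α₀ = 1/(1 + K1/[H⁺] + K1K2/[H⁺]²) = 1/(1 + 10^+1.64 + 10^+0.42) = 0.02115
DIC = [CO2*]/α₀ = 7.944×10^-5 / 0.02115 = 3.756 mmol/kg
CA = (α₁ + 2α₂)·DIC = (0.9232 + 2×0.05563) × 3.756 = 3.89 mmol/kg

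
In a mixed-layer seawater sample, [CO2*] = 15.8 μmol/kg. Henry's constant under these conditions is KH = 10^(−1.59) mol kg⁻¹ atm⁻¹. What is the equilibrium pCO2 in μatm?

KH = 10^(−1.59) = 2.570×10^-2 mol kg⁻¹ atm⁻¹
pCO2 = [CO2*]/KH = 15.8×10^-6 / 2.570×10^-2 = 6.15×10^-4 atm = 615 μatm

pCO2 = 615 μatm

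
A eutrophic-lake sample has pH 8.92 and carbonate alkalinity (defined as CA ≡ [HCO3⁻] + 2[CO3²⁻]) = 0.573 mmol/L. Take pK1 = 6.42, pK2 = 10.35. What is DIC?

CA = [HCO3⁻] + 2[CO3²⁻] = (α₁ + 2α₂)·DIC
At pH 8.92: [H⁺]/K1 = 10^-2.50 = 0.0031623, K2/[H⁺] = 10^-1.43 = 0.037154
α₁ = 1/(1 + 0.0031623 + 0.037154) = 1/1.0403 = 0.9612; α₂ = α₁·K2/[H⁺] = 0.03571
α₁ + 2α₂ = 1.0327
DIC = CA / (α₁ + 2α₂) = 0.573 / 1.0327 = 0.555 mmol/L

DIC = 0.555 mmol/L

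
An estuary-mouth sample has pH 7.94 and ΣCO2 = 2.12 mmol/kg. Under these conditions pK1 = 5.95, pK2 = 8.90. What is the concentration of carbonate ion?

α₂ = 1 / (1 + [H⁺]/K2 + [H⁺]²/(K1K2)) = 1 / (1 + 10^+0.96 + 10^-1.03)
   = 1 / (1 + 9.1201 + 0.093325) = 1/10.213 = 0.09791
[CO3²⁻] = α₂ × DIC = 0.09791 × 2.12 = 0.208 mmol/kg

[CO3²⁻] = 0.208 mmol/kg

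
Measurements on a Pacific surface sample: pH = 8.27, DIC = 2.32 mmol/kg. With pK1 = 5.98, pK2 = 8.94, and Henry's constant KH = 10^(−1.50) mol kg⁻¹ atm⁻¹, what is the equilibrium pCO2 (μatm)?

pCO2 = 309 μatm

α₀ = 1 / (1 + K1/[H⁺] + K1K2/[H⁺]²) = 1 / (1 + 10^+2.29 + 10^+1.62)
   = 1 / (1 + 194.98 + 41.687) = 1/237.67 = 0.004207
[CO2*] = α₀ × DIC = 0.004207 × 2.32 = 0.009761 mmol/kg = 9.761 μmol/kg
pCO2 = [CO2*]/KH = 9.761×10^-6 / 3.162×10^-2 = 309 μatm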